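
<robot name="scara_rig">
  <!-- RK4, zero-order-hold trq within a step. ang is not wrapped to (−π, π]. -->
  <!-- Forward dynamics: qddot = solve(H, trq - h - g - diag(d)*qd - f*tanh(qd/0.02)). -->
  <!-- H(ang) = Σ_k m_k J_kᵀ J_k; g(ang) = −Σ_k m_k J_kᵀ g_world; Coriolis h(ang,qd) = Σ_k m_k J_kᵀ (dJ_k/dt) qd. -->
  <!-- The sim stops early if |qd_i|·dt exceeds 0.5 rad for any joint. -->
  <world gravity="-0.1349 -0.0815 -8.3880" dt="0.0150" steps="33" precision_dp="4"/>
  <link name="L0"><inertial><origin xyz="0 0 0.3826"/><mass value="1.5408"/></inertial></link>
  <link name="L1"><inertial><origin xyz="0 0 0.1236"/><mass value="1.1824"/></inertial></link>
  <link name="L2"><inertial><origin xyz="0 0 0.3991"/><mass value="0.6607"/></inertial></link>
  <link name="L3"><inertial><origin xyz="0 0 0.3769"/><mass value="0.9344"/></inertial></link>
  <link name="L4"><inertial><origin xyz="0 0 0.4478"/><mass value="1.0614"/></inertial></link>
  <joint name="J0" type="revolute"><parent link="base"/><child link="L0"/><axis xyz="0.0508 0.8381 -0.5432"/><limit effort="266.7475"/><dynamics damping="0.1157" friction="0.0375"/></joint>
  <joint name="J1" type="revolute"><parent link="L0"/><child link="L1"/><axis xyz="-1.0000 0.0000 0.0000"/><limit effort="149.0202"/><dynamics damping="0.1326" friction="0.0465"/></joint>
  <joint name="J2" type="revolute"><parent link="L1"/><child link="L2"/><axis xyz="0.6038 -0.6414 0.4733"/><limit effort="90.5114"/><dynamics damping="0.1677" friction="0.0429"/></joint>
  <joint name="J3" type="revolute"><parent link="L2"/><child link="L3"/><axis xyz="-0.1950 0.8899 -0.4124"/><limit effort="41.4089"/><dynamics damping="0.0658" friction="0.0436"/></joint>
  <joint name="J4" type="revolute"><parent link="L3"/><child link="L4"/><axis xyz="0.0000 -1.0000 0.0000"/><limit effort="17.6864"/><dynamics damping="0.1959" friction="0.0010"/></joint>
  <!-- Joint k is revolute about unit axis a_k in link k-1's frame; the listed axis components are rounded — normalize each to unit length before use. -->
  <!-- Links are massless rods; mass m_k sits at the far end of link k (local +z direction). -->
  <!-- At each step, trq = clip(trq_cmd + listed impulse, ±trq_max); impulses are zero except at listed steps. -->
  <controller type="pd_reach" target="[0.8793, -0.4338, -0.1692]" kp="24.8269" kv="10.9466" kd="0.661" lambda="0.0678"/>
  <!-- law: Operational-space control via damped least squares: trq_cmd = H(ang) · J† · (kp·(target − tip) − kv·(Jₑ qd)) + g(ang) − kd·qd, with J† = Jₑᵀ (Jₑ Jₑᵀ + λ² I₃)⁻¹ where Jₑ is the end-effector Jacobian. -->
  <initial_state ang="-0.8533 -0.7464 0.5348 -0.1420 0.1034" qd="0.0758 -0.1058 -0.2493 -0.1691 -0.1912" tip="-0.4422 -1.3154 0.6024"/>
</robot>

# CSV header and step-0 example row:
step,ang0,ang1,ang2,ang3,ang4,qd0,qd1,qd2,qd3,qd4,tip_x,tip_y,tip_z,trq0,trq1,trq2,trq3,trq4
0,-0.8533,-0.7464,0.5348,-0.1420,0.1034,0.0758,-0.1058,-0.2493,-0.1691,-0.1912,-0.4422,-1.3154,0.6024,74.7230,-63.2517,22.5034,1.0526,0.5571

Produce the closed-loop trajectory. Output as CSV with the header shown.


step,ang0,ang1,ang2,ang3,ang4,qd0,qd1,qd2,qd3,qd4,tip_x,tip_y,tip_z,trq0,trq1,trq2,trq3,trq4
1,-0.8297,-0.7551,0.5352,-0.1418,0.1039,3.0798,-1.0947,0.2514,0.1668,0.2423,-0.4390,-1.3135,0.6023,65.4991,-50.9321,15.4871,2.8933,-0.6775
2,-0.7639,-0.7805,0.5378,-0.1400,0.1080,5.7153,-2.3373,0.0414,0.1167,0.3171,-0.4301,-1.3088,0.5983,56.3232,-41.1595,10.5731,4.7907,-1.7655
3,-0.6603,-0.8248,0.5366,-0.1344,0.1146,8.1459,-3.6323,-0.2837,0.6855,0.5800,-0.4175,-1.3018,0.5917,47.5457,-34.0945,7.0893,6.1158,-2.9871
4,-0.5212,-0.8900,0.5268,-0.1184,0.1250,10.4533,-5.1120,-1.1015,1.5020,0.8436,-0.4033,-1.2932,0.5837,39.3278,-28.9354,4.6359,7.2605,-4.1301
5,-0.3479,-0.9776,0.5016,-0.0880,0.1405,12.7116,-6.5633,-2.3174,2.6186,1.2825,-0.3886,-1.2835,0.5759,31.0383,-24.5454,2.1270,8.4468,-5.2430
6,-0.1412,-1.0849,0.4554,-0.0399,0.1645,14.9035,-7.6511,-3.8414,3.8506,2.0042,-0.3739,-1.2738,0.5699,21.5638,-19.7509,-1.4423,9.9667,-6.2442
7,0.0969,-1.2031,0.3854,0.0261,0.2024,16.8749,-7.9518,-5.3968,5.0411,3.1616,-0.3584,-1.2650,0.5667,9.3994,-14.7529,-6.0802,11.7158,-7.0061
8,0.3606,-1.3185,0.2935,0.1081,0.2618,18.2911,-7.2371,-6.6841,5.9707,4.8486,-0.3411,-1.2583,0.5666,-6.6058,-11.7876,-9.8164,12.9356,-7.3766
9,0.6382,-1.4164,0.1853,0.1994,0.3500,18.6821,-5.7001,-7.5687,6.2237,6.9244,-0.3200,-1.2546,0.5698,-22.6369,-13.6020,-9.0280,12.1965,-7.1907
10,0.9123,-1.4885,0.0670,0.2867,0.4686,17.8137,-3.9054,-8.1215,5.2987,8.8006,-0.2931,-1.2539,0.5749,-29.8156,-19.7807,-2.3460,8.9768,-6.3011
11,1.1671,-1.5350,-0.0570,0.3521,0.6097,16.1166,-2.3614,-8.4025,3.2583,9.8255,-0.2588,-1.2556,0.5794,-26.9395,-26.7830,6.9925,4.7547,-4.8478
12,1.3952,-1.5610,-0.1826,0.3833,0.7589,14.2681,-1.1903,-8.3607,0.7813,9.8998,-0.2171,-1.2583,0.5797,-19.7282,-32.2216,15.8243,0.8055,-3.2448
13,1.5973,-1.5714,-0.3046,0.3786,0.9040,12.6670,-0.2618,-7.9203,-1.4437,9.3383,-0.1703,-1.2605,0.5733,-12.4945,-35.7860,23.1622,-2.6112,-1.8818
14,1.7778,-1.5689,-0.4174,0.3441,1.0379,11.4179,0.5461,-7.1252,-3.1416,8.4635,-0.1211,-1.2609,0.5588,-7.0602,-37.9496,28.9435,-5.4344,-0.9574
15,1.9420,-1.5548,-0.5161,0.2883,1.1579,10.4832,1.3005,-6.0302,-4.2403,7.5199,-0.0721,-1.2586,0.5367,-3.8800,-39.2711,33.2630,-7.6725,-0.5274
16,2.0939,-1.5299,-0.5969,0.2198,1.2638,9.7790,1.9984,-4.7286,-4.8309,6.6270,-0.0255,-1.2533,0.5079,-2.8266,-40.0328,36.1464,-9.3051,-0.5285
17,2.2363,-1.4953,-0.6574,0.1451,1.3569,9.2268,2.6059,-3.3200,-5.0563,5.8131,0.0172,-1.2449,0.4741,-3.5029,-40.3080,37.6261,-10.3384,-0.8336
18,2.3711,-1.4525,-0.6967,0.0687,1.4382,8.7700,3.0886,-1.8922,-5.0454,5.0628,0.0553,-1.2337,0.4370,-5.3802,-40.0979,37.8174,-10.8228,-1.3061
19,2.4995,-1.4035,-0.7149,-0.0063,1.5085,8.3712,3.4265,-0.5146,-4.8924,4.3505,0.0882,-1.2198,0.3983,-7.8979,-39.4145,36.9203,-10.8391,-1.8322
20,2.6222,-1.3507,-0.7132,-0.0785,1.5682,8.0049,3.6127,0.7490,-4.6757,3.6468,0.1160,-1.2038,0.3596,-10.5497,-38.2828,35.1756,-10.4632,-2.3259
21,2.7395,-1.2960,-0.6936,-0.1470,1.6175,7.6526,3.6641,1.8801,-4.3962,2.9615,0.1392,-1.1859,0.3222,-12.9265,-36.8010,32.8231,-9.8053,-2.7532
22,2.8515,-1.2415,-0.6582,-0.2109,1.6567,7.2995,3.5998,2.8526,-4.0726,2.3000,0.1584,-1.1667,0.2870,-14.7565,-35.0336,30.0591,-8.9346,-3.0925
23,2.9581,-1.1887,-0.6095,-0.2696,1.6863,6.9341,3.4429,3.6468,-3.7217,1.6732,0.1745,-1.1464,0.2547,-15.9003,-33.0280,27.0419,-7.9065,-3.3386
24,3.0592,-1.1388,-0.5503,-0.3230,1.7069,6.5479,3.2169,4.2515,-3.3597,1.0954,0.1883,-1.1253,0.2256,-16.3360,-30.8118,23.8971,-6.7685,-3.4974
25,3.1543,-1.0926,-0.4834,-0.3709,1.7193,6.1370,2.9442,4.6630,-3.0059,0.5785,0.2006,-1.1038,0.1997,-16.1322,-28.3971,20.7259,-5.5618,-3.5806
26,3.2430,-1.0507,-0.4117,-0.4136,1.7245,5.7019,2.6445,4.8881,-2.6802,0.1298,0.2122,-1.0818,0.1769,-15.4132,-25.7974,17.6128,-4.3249,-3.6023
27,3.3252,-1.0134,-0.3379,-0.4517,1.7235,5.2480,2.3356,4.9457,-2.3973,-0.2477,0.2234,-1.0596,0.1569,-14.3245,-23.0461,14.6280,-3.0956,-3.5780
28,3.4004,-0.9806,-0.2642,-0.4859,1.7174,4.7842,2.0332,4.8652,-2.1643,-0.5564,0.2347,-1.0372,0.1395,-13.0009,-20.2049,11.8260,-1.9096,-3.5207
29,3.4687,-0.9522,-0.1925,-0.5169,1.7071,4.3215,1.7510,4.6842,-1.9781,-0.8012,0.2462,-1.0148,0.1243,-11.5477,-17.3621,9.2450,-0.7990,-3.4419
30,3.5301,-0.9279,-0.1240,-0.5453,1.6937,3.8709,1.5010,4.4422,-1.8294,-0.9894,0.2580,-0.9924,0.1110,-10.0298,-14.6193,6.9076,0.2104,-3.3498
31,3.5849,-0.9069,-0.0593,-0.5718,1.6778,3.4428,1.2922,4.1755,-1.7072,-1.1306,0.2700,-0.9701,0.0994,-8.4699,-12.0822,4.8255,1.1014,-3.2492
32,3.6336,-0.8888,0.0014,-0.5965,1.6600,3.0462,1.1304,3.9133,-1.6023,-1.2363,0.2824,-0.9480,0.0891,-6.8525,-9.8614,3.0101,1.8642,-3.1416
33,3.6766,-0.8727,0.0583,-0.6198,1.6408,2.6893,1.0166,3.6755,-1.5088,-1.3191,0.2948,-0.9262,0.0800,,,,,


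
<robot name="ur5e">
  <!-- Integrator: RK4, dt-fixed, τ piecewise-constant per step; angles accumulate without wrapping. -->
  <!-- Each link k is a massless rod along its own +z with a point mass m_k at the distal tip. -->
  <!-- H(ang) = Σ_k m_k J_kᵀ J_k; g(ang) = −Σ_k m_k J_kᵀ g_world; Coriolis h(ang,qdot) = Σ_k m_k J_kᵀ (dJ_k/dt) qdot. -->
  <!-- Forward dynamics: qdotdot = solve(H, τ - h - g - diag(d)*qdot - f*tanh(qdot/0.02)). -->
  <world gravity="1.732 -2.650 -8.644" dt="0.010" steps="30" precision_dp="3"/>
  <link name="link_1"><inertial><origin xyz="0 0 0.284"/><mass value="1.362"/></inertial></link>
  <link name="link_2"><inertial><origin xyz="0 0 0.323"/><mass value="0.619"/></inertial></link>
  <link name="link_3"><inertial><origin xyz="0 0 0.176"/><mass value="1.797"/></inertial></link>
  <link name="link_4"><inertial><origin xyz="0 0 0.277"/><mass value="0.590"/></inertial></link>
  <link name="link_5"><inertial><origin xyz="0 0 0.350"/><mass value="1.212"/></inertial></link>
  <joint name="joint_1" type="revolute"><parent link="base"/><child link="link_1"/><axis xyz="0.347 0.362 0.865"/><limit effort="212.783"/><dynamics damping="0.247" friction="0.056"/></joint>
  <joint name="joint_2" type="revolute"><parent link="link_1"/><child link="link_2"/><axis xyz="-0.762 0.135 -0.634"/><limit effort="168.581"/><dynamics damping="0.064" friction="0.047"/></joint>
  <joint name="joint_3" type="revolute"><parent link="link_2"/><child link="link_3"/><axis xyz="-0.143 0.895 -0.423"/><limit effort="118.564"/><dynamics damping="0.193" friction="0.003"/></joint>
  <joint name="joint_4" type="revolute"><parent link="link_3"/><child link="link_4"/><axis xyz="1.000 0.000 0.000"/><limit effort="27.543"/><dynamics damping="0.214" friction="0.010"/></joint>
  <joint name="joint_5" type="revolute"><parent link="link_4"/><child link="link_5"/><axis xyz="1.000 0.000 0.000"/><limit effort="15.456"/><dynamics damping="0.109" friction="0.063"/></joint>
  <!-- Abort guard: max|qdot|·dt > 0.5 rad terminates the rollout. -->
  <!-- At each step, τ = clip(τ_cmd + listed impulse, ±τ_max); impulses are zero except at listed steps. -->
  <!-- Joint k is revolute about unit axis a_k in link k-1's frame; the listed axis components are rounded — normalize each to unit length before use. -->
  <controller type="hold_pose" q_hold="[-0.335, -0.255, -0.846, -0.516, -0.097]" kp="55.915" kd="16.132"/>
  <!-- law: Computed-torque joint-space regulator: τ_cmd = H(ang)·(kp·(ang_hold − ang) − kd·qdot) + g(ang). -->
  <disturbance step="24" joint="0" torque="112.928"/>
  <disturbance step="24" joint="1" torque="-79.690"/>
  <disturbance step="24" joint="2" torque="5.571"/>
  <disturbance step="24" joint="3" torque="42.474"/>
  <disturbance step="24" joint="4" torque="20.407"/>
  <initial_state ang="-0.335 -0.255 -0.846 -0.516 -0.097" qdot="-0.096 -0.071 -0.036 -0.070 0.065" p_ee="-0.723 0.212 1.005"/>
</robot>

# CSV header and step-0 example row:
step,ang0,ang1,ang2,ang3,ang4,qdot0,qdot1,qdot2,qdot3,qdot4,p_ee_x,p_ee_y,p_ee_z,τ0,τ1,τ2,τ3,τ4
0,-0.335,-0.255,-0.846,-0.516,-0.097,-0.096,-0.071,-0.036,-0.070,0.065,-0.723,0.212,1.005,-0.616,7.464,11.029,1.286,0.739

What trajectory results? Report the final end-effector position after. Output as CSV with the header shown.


step,ang0,ang1,ang2,ang3,ang4,qdot0,qdot1,qdot2,qdot3,qdot4,p_ee_x,p_ee_y,p_ee_z,τ0,τ1,τ2,τ3,τ4
1,-0.336,-0.256,-0.846,-0.516,-0.097,-0.076,-0.050,-0.037,-0.026,0.006,-0.723,0.213,1.004,-0.911,7.512,10.857,1.202,0.709
2,-0.337,-0.256,-0.847,-0.517,-0.097,-0.060,-0.035,-0.036,-0.017,0.001,-0.724,0.213,1.003,-1.169,7.554,10.705,1.129,0.674
3,-0.337,-0.256,-0.847,-0.517,-0.097,-0.045,-0.023,-0.034,-0.011,0.001,-0.724,0.213,1.003,-1.396,7.591,10.572,1.066,0.643
4,-0.337,-0.256,-0.847,-0.517,-0.097,-0.034,-0.013,-0.032,-0.007,0.002,-0.724,0.213,1.003,-1.595,7.625,10.455,1.010,0.616
5,-0.338,-0.257,-0.848,-0.517,-0.097,-0.024,-0.007,-0.028,-0.005,0.002,-0.725,0.214,1.002,-1.769,7.656,10.352,0.962,0.593
6,-0.338,-0.257,-0.848,-0.517,-0.097,-0.017,-0.002,-0.025,-0.004,0.003,-0.725,0.214,1.002,-1.920,7.686,10.262,0.921,0.572
7,-0.338,-0.257,-0.848,-0.517,-0.097,-0.011,0.000,-0.021,-0.003,0.003,-0.725,0.214,1.002,-2.051,7.712,10.183,0.884,0.555
8,-0.338,-0.257,-0.848,-0.517,-0.097,-0.007,0.002,-0.016,-0.003,0.003,-0.725,0.214,1.002,-2.165,7.736,10.113,0.852,0.539
9,-0.338,-0.257,-0.849,-0.517,-0.097,-0.004,0.002,-0.013,-0.002,0.003,-0.725,0.214,1.002,-2.263,7.758,10.052,0.824,0.526
10,-0.338,-0.257,-0.849,-0.517,-0.097,-0.002,0.003,-0.009,-0.002,0.003,-0.725,0.214,1.002,-2.347,7.777,9.999,0.800,0.514
11,-0.338,-0.257,-0.849,-0.517,-0.097,0.000,0.002,-0.005,-0.002,0.003,-0.725,0.214,1.002,-2.420,7.793,9.952,0.779,0.504
12,-0.338,-0.257,-0.849,-0.517,-0.097,0.002,0.002,-0.003,-0.002,0.003,-0.725,0.214,1.002,-2.483,7.807,9.911,0.760,0.495
13,-0.338,-0.256,-0.849,-0.517,-0.097,0.003,0.002,-0.000,-0.002,0.003,-0.725,0.214,1.002,-2.538,7.820,9.876,0.744,0.487
14,-0.338,-0.256,-0.849,-0.517,-0.097,0.004,0.002,0.002,-0.002,0.003,-0.725,0.214,1.002,-2.585,7.831,9.845,0.730,0.481
15,-0.338,-0.256,-0.849,-0.517,-0.097,0.004,0.001,0.004,-0.001,0.003,-0.725,0.214,1.002,-2.626,7.840,9.818,0.717,0.475
16,-0.338,-0.256,-0.849,-0.517,-0.097,0.005,0.001,0.005,-0.001,0.003,-0.725,0.214,1.002,-2.661,7.848,9.794,0.707,0.470
17,-0.338,-0.256,-0.849,-0.517,-0.097,0.005,0.001,0.007,-0.001,0.003,-0.725,0.214,1.002,-2.692,7.855,9.773,0.697,0.465
18,-0.338,-0.256,-0.849,-0.517,-0.097,0.006,0.001,0.008,-0.001,0.003,-0.725,0.214,1.002,-2.718,7.860,9.755,0.689,0.461
19,-0.338,-0.256,-0.848,-0.517,-0.097,0.006,0.001,0.008,-0.001,0.003,-0.725,0.214,1.002,-2.741,7.866,9.740,0.682,0.458
20,-0.338,-0.256,-0.848,-0.517,-0.097,0.006,0.001,0.009,-0.001,0.003,-0.725,0.214,1.002,-2.761,7.870,9.726,0.676,0.455
21,-0.338,-0.256,-0.848,-0.517,-0.097,0.006,0.000,0.010,-0.001,0.003,-0.725,0.214,1.002,-2.778,7.873,9.714,0.671,0.453
22,-0.338,-0.256,-0.848,-0.517,-0.097,0.006,0.000,0.010,-0.001,0.003,-0.725,0.214,1.002,-2.792,7.877,9.704,0.667,0.450
23,-0.338,-0.256,-0.848,-0.517,-0.097,0.006,0.000,0.010,-0.001,0.003,-0.725,0.214,1.002,-2.805,7.879,9.695,0.663,0.449
24,-0.338,-0.256,-0.848,-0.517,-0.097,0.006,0.000,0.010,-0.000,0.003,-0.725,0.214,1.002,110.113,-71.809,15.259,27.543,15.456
25,-0.335,-0.261,-0.846,-0.531,-0.082,0.465,-0.841,0.464,-2.854,2.777,-0.724,0.212,1.003,-21.388,20.998,8.756,-3.789,-2.005
26,-0.331,-0.268,-0.841,-0.556,-0.060,0.371,-0.669,0.376,-2.040,1.824,-0.722,0.208,1.004,-19.053,19.379,8.845,-3.263,-1.677
27,-0.328,-0.274,-0.838,-0.573,-0.045,0.300,-0.526,0.300,-1.442,1.150,-0.721,0.205,1.005,-16.998,17.945,8.925,-2.785,-1.391
28,-0.325,-0.279,-0.835,-0.585,-0.036,0.244,-0.408,0.236,-1.000,0.676,-0.719,0.203,1.006,-15.191,16.678,8.997,-2.352,-1.142
29,-0.323,-0.282,-0.833,-0.594,-0.031,0.197,-0.312,0.182,-0.673,0.346,-0.718,0.201,1.006,-13.600,15.558,9.063,-1.962,-0.924
30,-0.321,-0.285,-0.832,-0.599,-0.029,0.158,-0.233,0.139,-0.430,0.118,-0.718,0.199,1.007,,,,,
# final p_ee position (m): -0.718 0.199 1.007


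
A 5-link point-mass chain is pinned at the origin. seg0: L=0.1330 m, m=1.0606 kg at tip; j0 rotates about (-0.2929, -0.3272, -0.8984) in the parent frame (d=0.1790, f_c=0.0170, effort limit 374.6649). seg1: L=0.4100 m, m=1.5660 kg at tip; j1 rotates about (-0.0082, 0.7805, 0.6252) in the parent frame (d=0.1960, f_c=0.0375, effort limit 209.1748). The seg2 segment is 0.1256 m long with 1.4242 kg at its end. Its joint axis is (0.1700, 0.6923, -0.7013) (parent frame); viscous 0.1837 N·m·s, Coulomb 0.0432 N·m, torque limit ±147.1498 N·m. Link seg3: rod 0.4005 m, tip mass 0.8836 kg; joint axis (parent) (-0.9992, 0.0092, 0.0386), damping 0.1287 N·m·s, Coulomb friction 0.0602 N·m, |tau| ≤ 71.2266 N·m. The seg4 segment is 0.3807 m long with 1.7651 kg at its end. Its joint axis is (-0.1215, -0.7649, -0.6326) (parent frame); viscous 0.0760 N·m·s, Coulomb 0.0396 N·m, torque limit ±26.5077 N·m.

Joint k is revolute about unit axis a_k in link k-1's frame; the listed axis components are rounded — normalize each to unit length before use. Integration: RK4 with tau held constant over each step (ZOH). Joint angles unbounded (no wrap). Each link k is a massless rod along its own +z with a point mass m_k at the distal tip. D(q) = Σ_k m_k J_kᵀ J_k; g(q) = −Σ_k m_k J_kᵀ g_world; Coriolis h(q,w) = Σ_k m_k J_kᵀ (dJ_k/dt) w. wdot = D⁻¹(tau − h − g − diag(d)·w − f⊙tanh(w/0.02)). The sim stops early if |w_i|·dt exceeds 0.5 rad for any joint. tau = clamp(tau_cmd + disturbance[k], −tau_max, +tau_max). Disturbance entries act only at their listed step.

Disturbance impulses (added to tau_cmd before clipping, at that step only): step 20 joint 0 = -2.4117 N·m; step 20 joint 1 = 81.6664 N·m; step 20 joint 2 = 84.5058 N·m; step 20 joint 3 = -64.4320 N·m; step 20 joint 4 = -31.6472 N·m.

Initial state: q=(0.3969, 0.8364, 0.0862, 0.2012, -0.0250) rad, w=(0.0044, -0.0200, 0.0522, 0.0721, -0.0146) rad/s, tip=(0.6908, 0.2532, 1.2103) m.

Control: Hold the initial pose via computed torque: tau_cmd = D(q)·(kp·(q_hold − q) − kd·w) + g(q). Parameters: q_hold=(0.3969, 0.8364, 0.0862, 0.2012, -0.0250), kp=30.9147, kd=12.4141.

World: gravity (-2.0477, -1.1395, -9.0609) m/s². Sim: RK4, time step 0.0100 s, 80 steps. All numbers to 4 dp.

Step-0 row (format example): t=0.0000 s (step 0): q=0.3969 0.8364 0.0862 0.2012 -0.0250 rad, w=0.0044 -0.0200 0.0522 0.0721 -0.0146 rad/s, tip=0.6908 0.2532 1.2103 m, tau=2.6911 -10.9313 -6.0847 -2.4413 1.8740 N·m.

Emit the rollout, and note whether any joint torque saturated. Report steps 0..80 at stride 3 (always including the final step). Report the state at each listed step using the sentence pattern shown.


t=0.0300 s (step 3): q=0.3971 0.8361 0.0872 0.2029 -0.0254 rad, w=0.0020 -0.0047 0.0205 0.0422 -0.0122 rad/s, tip=0.6910 0.2543 1.2098 m, tau=2.5870 -10.7862 -6.0211 -2.2128 1.8389 N·m.
t=0.0600 s (step 6): q=0.3970 0.8360 0.0876 0.2038 -0.0257 rad, w=-0.0048 -0.0005 0.0071 0.0219 -0.0061 rad/s, tip=0.6911 0.2549 1.2095 m, tau=2.5079 -10.6748 -5.9790 -2.0402 1.8154 N·m.
t=0.0900 s (step 9): q=0.3968 0.8360 0.0877 0.2043 -0.0258 rad, w=-0.0058 0.0010 0.0014 0.0101 -0.0020 rad/s, tip=0.6912 0.2553 1.2093 m, tau=2.4485 -10.5911 -5.9526 -1.9149 1.8009 N·m.
t=0.1200 s (step 12): q=0.3967 0.8361 0.0877 0.2045 -0.0258 rad, w=-0.0039 0.0013 -0.0007 0.0036 0.0000 rad/s, tip=0.6912 0.2555 1.2093 m, tau=2.4052 -10.5287 -5.9351 -1.8273 1.7920 N·m.
t=0.1500 s (step 15): q=0.3966 0.8361 0.0877 0.2045 -0.0258 rad, w=-0.0018 0.0011 -0.0013 -0.0001 0.0008 rad/s, tip=0.6912 0.2556 1.2092 m, tau=2.3742 -10.4828 -5.9226 -1.7666 1.7861 N·m.
t=0.1800 s (step 18): q=0.3966 0.8361 0.0877 0.2045 -0.0258 rad, w=-0.0001 0.0007 -0.0014 -0.0023 0.0011 rad/s, tip=0.6912 0.2555 1.2092 m, tau=2.3523 -10.4492 -5.9132 -1.7243 1.7821 N·m.
t=0.2100 s (step 21): q=0.3954 0.8349 0.0916 0.2024 -0.0271 rad, w=-0.2128 -0.2283 0.7870 -0.3950 -0.2760 rad/s, tip=0.6936 0.2536 1.2082 m, tau=2.6503 -20.7319 -16.5553 6.4098 5.3482 N·m.
t=0.2400 s (step 24): q=0.3943 0.8315 0.1094 0.1936 -0.0346 rad, w=0.0543 -0.0429 0.4376 -0.2207 -0.2121 rad/s, tip=0.7052 0.2443 1.2029 m, tau=2.6234 -18.1000 -13.7876 4.2191 4.4450 N·m.
t=0.2700 s (step 27): q=0.3965 0.8311 0.1195 0.1884 -0.0397 rad, w=0.0721 0.0008 0.2524 -0.1322 -0.1295 rad/s, tip=0.7126 0.2382 1.1993 m, tau=2.6063 -16.1303 -11.7203 2.6255 3.7622 N·m.
t=0.3000 s (step 30): q=0.3982 0.8312 0.1253 0.1853 -0.0424 rad, w=0.0440 0.0066 0.1426 -0.0769 -0.0557 rad/s, tip=0.7169 0.2345 1.1971 m, tau=2.5873 -14.6464 -10.1775 1.4641 3.2478 N·m.
t=0.3300 s (step 33): q=0.3992 0.8314 0.1284 0.1836 -0.0433 rad, w=0.0252 0.0092 0.0648 -0.0378 -0.0096 rad/s, tip=0.7191 0.2325 1.1960 m, tau=2.5678 -13.5369 -9.0305 0.6118 2.8642 N·m.
t=0.3600 s (step 36): q=0.3997 0.8317 0.1293 0.1829 -0.0434 rad, w=0.0077 0.0086 0.0048 -0.0125 0.0011 rad/s, tip=0.7199 0.2317 1.1956 m, tau=2.5480 -12.7099 -8.1832 -0.0117 2.5856 N·m.
t=0.3900 s (step 39): q=0.3997 0.8319 0.1290 0.1828 -0.0432 rad, w=-0.0102 0.0005 -0.0249 0.0053 0.0126 rad/s, tip=0.7198 0.2317 1.1957 m, tau=2.5243 -12.0982 -7.5751 -0.4575 2.3852 N·m.
t=0.4200 s (step 42): q=0.3992 0.8318 0.1279 0.1831 -0.0428 rad, w=-0.0185 -0.0032 -0.0467 0.0171 0.0158 rad/s, tip=0.7191 0.2323 1.1961 m, tau=2.4999 -11.6471 -7.1329 -0.7729 2.2396 N·m.
t=0.4500 s (step 45): q=0.3986 0.8317 0.1263 0.1838 -0.0423 rad, w=-0.0223 -0.0045 -0.0616 0.0244 0.0163 rad/s, tip=0.7179 0.2332 1.1967 m, tau=2.4776 -11.3133 -6.8076 -0.9995 2.1320 N·m.
t=0.4800 s (step 48): q=0.3979 0.8316 0.1243 0.1846 -0.0418 rad, w=-0.0240 -0.0050 -0.0702 0.0287 0.0165 rad/s, tip=0.7165 0.2342 1.1975 m, tau=2.4577 -11.0657 -6.5679 -1.1634 2.0522 N·m.
t=0.5100 s (step 51): q=0.3972 0.8314 0.1221 0.1855 -0.0413 rad, w=-0.0245 -0.0052 -0.0742 0.0309 0.0165 rad/s, tip=0.7150 0.2354 1.1983 m, tau=2.4400 -10.8819 -6.3915 -1.2820 1.9930 N·m.
t=0.5400 s (step 54): q=0.3964 0.8312 0.1199 0.1864 -0.0408 rad, w=-0.0243 -0.0053 -0.0749 0.0316 0.0164 rad/s, tip=0.7134 0.2366 1.1991 m, tau=2.4242 -10.7453 -6.2618 -1.3672 1.9491 N·m.
t=0.5700 s (step 57): q=0.3957 0.8311 0.1176 0.1873 -0.0403 rad, w=-0.0238 -0.0053 -0.0734 0.0313 0.0161 rad/s, tip=0.7119 0.2379 1.1999 m, tau=2.4102 -10.6439 -6.1667 -1.4279 1.9165 N·m.
t=0.6000 s (step 60): q=0.3950 0.8309 0.1155 0.1883 -0.0398 rad, w=-0.0230 -0.0053 -0.0705 0.0303 0.0158 rad/s, tip=0.7103 0.2390 1.2007 m, tau=2.3978 -10.5685 -6.0972 -1.4707 1.8923 N·m.
t=0.6300 s (step 63): q=0.3943 0.8308 0.1134 0.1892 -0.0394 rad, w=-0.0220 -0.0052 -0.0667 0.0288 0.0154 rad/s, tip=0.7089 0.2402 1.2015 m, tau=2.3868 -10.5126 -6.0465 -1.5004 1.8743 N·m.
t=0.6600 s (step 66): q=0.3937 0.8306 0.1115 0.1900 -0.0389 rad, w=-0.0210 -0.0051 -0.0623 0.0271 0.0151 rad/s, tip=0.7075 0.2412 1.2022 m, tau=2.3770 -10.4712 -6.0097 -1.5207 1.8608 N·m.
t=0.6900 s (step 69): q=0.3930 0.8304 0.1097 0.1908 -0.0385 rad, w=-0.0200 -0.0050 -0.0578 0.0253 0.0147 rad/s, tip=0.7062 0.2422 1.2028 m, tau=2.3683 -10.4406 -5.9832 -1.5342 1.8507 N·m.
t=0.7200 s (step 72): q=0.3925 0.8303 0.1080 0.1915 -0.0380 rad, w=-0.0189 -0.0049 -0.0532 0.0235 0.0143 rad/s, tip=0.7049 0.2431 1.2035 m, tau=2.3607 -10.4181 -5.9642 -1.5429 1.8431 N·m.
t=0.7500 s (step 75): q=0.3919 0.8302 0.1065 0.1922 -0.0376 rad, w=-0.0178 -0.0047 -0.0487 0.0217 0.0139 rad/s, tip=0.7038 0.2440 1.2040 m, tau=2.3540 -10.4015 -5.9507 -1.5484 1.8374 N·m.
t=0.7800 s (step 78): q=0.3914 0.8300 0.1051 0.1928 -0.0372 rad, w=-0.0168 -0.0045 -0.0444 0.0199 0.0136 rad/s, tip=0.7027 0.2447 1.2046 m, tau=2.3481 -10.3894 -5.9413 -1.5516 1.8330 N·m.
t=0.8000 s (step 80): q=0.3910 0.8299 0.1042 0.1932 -0.0369 rad, w=-0.0160 -0.0044 -0.0416 0.0188 0.0133 rad/s, tip=0.7021 0.2452 1.2049 m.
any joint saturated: yes


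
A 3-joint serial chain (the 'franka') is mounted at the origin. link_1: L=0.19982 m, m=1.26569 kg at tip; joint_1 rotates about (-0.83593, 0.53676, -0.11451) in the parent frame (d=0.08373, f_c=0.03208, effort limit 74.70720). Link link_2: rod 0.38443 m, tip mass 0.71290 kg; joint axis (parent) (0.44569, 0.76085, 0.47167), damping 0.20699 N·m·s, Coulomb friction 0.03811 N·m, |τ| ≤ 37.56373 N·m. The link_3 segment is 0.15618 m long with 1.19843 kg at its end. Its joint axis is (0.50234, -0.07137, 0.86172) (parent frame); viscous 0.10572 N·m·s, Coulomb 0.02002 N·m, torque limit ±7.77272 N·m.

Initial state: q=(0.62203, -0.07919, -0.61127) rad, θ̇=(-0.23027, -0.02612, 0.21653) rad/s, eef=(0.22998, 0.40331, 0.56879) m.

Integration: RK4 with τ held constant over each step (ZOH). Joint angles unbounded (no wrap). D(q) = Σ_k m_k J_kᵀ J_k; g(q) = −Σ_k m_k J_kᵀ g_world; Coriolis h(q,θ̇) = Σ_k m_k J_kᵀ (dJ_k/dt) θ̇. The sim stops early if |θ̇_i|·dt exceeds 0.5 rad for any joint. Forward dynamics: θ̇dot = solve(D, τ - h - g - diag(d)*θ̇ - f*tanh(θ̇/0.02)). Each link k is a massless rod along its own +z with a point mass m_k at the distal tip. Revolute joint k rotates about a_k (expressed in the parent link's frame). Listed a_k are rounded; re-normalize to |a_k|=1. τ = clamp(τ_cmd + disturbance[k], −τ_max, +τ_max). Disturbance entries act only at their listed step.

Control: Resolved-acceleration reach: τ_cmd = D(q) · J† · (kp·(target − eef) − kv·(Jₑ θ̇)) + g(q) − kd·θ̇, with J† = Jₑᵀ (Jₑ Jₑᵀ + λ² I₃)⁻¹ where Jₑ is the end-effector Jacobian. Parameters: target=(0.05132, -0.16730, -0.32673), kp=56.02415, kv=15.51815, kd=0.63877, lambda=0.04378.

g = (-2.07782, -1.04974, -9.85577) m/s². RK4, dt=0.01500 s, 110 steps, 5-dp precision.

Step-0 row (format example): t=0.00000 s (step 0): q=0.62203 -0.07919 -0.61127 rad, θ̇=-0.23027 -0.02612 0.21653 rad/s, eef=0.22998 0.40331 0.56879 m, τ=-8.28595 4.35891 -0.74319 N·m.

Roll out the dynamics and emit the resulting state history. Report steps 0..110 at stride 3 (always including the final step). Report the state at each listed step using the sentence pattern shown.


t=0.04500 s (step 3): q=0.59827 -0.07795 -0.76225 rad, θ̇=-1.69921 -0.49922 -20.30538 rad/s, eef=0.22862 0.39620 0.57047 m, τ=-15.11277 1.32734 7.77272 N·m.
t=0.09000 s (step 6): q=0.57111 -0.07853 -0.90685 rad, θ̇=0.35684 0.75210 13.11656 rad/s, eef=0.22589 0.38643 0.57394 m, τ=-2.58164 2.07778 -7.77272 N·m.
t=0.13500 s (step 9): q=0.53336 -0.10042 -1.20148 rad, θ̇=-1.66986 -2.15470 -24.05759 rad/s, eef=0.22117 0.37484 0.57315 m, τ=-9.33485 -1.07160 7.77272 N·m.
t=0.18000 s (step 12): q=0.50479 -0.13578 -1.41880 rad, θ̇=0.10856 0.86636 12.96380 rad/s, eef=0.21216 0.36617 0.57368 m, τ=-0.12134 1.08834 -7.77272 N·m.
t=0.22500 s (step 15): q=0.48698 -0.19083 -1.63981 rad, θ̇=-0.61278 -3.42697 -21.70279 rad/s, eef=0.20121 0.36296 0.57079 m, τ=-2.44259 -1.36848 7.77272 N·m.
t=0.27000 s (step 18): q=0.48487 -0.25074 -1.76872 rad, θ̇=0.29888 0.76688 14.91237 rad/s, eef=0.18875 0.36914 0.56561 m, τ=-1.05271 2.12416 -7.77272 N·m.
t=0.31500 s (step 21): q=0.49587 -0.32362 -1.90667 rad, θ̇=0.35992 -3.89599 -20.03067 rad/s, eef=0.17711 0.38218 0.55463 m, τ=-0.92298 -0.77623 7.77272 N·m.
t=0.36000 s (step 24): q=0.51885 -0.39341 -1.95293 rad, θ̇=0.55497 0.65571 16.94441 rad/s, eef=0.16550 0.40409 0.53927 m, τ=-4.60861 3.26633 -7.77272 N·m.
t=0.40500 s (step 27): q=0.55099 -0.47186 -2.01038 rad, θ̇=0.92226 -3.98103 -18.42346 rad/s, eef=0.15485 0.43014 0.51749 m, τ=-2.47382 -0.20779 7.77272 N·m.
t=0.45000 s (step 30): q=0.58924 -0.54624 -1.97953 rad, θ̇=0.78522 0.51986 18.67323 rad/s, eef=0.14305 0.46199 0.49031 m, τ=-8.03931 3.90780 -7.77272 N·m.
t=0.49500 s (step 33): q=0.63154 -0.63181 -1.96875 rad, θ̇=1.04733 -4.18561 -16.99465 rad/s, eef=0.13012 0.49432 0.45661 m, τ=-5.12352 0.38780 7.77272 N·m.
t=0.54000 s (step 36): q=0.67521 -0.71821 -1.88124 rad, θ̇=0.98046 0.21213 19.67276 rad/s, eef=0.11325 0.52878 0.41683 m, τ=-10.18520 4.35325 -7.77272 N·m.
t=0.58500 s (step 39): q=0.71794 -0.82084 -1.81895 rad, θ̇=0.79774 -4.65773 -15.56492 rad/s, eef=0.09271 0.56001 0.37046 m, τ=-7.88254 1.44052 7.77272 N·m.
t=0.63000 s (step 42): q=0.75761 -0.92972 -1.68535 rad, θ̇=1.11314 -0.31133 20.12132 rad/s, eef=0.06564 0.58903 0.31772 m, τ=-11.43346 4.89920 -7.77272 N·m.
t=0.67500 s (step 45): q=0.78921 -1.06024 -1.57445 rad, θ̇=0.09094 -5.37789 -13.59885 rad/s, eef=0.03339 0.60999 0.25904 m, τ=-10.28344 3.12453 7.63414 N·m.
t=0.72000 s (step 48): q=0.80760 -1.20977 -1.42571 rad, θ̇=0.81946 -1.55493 17.76384 rad/s, eef=-0.00554 0.62165 0.19504 m, τ=-11.59775 5.30570 -7.77272 N·m.
t=0.76500 s (step 51): q=0.79651 -1.40231 -1.33812 rad, θ̇=-1.45910 -6.79611 -11.15489 rad/s, eef=-0.04580 0.61757 0.12707 m, τ=-10.36470 4.72840 6.15685 N·m.
t=0.81000 s (step 54): q=0.72765 -1.65758 -1.25876 rad, θ̇=-2.07739 -5.26676 11.80523 rad/s, eef=-0.08177 0.59490 0.05602 m, τ=-11.28463 5.21888 -7.77272 N·m.
t=0.85500 s (step 57): q=0.54941 -2.00380 -1.12088 rad, θ̇=-4.54740 -8.27509 -1.48461 rad/s, eef=-0.08784 0.55424 -0.01220 m, τ=-13.53600 8.42742 0.21791 N·m.
t=0.90000 s (step 60): q=0.36984 -2.31672 -0.96705 rad, θ̇=-4.32150 -5.87951 16.10483 rad/s, eef=-0.04027 0.52012 -0.05910 m, τ=-10.21033 9.64858 -7.77272 N·m.
t=0.94500 s (step 63): q=0.29954 -2.50497 -0.79111 rad, θ̇=1.19583 -2.67289 -10.98865 rad/s, eef=0.00810 0.49600 -0.09609 m, τ=-3.47681 4.54136 7.50802 N·m.
t=0.99000 s (step 66): q=0.26715 -2.64163 -0.48142 rad, θ̇=-2.54831 -3.72880 24.32248 rad/s, eef=0.04353 0.46966 -0.13437 m, τ=-10.36625 4.65162 -7.77272 N·m.
t=1.03500 s (step 69): q=0.26874 -2.75358 -0.22228 rad, θ̇=2.29257 -1.09215 -11.91692 rad/s, eef=0.07266 0.44114 -0.17032 m, τ=-4.29876 2.21534 7.77272 N·m.
t=1.08000 s (step 72): q=0.28835 -2.85689 0.03780 rad, θ̇=-1.07620 -3.61508 22.52305 rad/s, eef=0.09664 0.40858 -0.20483 m, τ=-8.89264 1.63649 -7.77272 N·m.
t=1.12500 s (step 75): q=0.33527 -2.94582 0.18705 rad, θ̇=2.83795 -0.30865 -15.01320 rad/s, eef=0.11888 0.37471 -0.23804 m, τ=-4.94231 1.69600 7.77272 N·m.
t=1.17000 s (step 78): q=0.39425 -3.02964 0.33296 rad, θ̇=0.04087 -3.39381 20.61315 rad/s, eef=0.13667 0.33699 -0.27003 m, τ=-8.98040 0.52447 -7.77272 N·m.
t=1.21500 s (step 81): q=0.46985 -3.10012 0.38772 rad, θ̇=3.09910 0.18893 -17.18133 rad/s, eef=0.15228 0.29808 -0.30067 m, τ=-5.76468 1.45177 7.77272 N·m.
t=1.26000 s (step 84): q=0.54847 -3.16745 0.46906 rad, θ̇=0.57280 -3.08965 19.71840 rad/s, eef=0.16246 0.25629 -0.32802 m, τ=-9.53407 -0.34635 -7.77272 N·m.
t=1.30500 s (step 87): q=0.63486 -3.22257 0.48250 rad, θ̇=3.11715 0.53257 -18.04728 rad/s, eef=0.17015 0.21467 -0.35264 m, τ=-6.14472 0.88244 7.77272 N·m.
t=1.35000 s (step 90): q=0.71813 -3.27576 0.54088 rad, θ̇=0.72827 -2.78709 19.43078 rad/s, eef=0.17261 0.17236 -0.37242 m, τ=-9.73041 -1.29293 -7.77272 N·m.
t=1.39500 s (step 93): q=0.80396 -3.31737 0.53917 rad, θ̇=2.96932 0.82225 -18.38140 rad/s, eef=0.17345 0.13205 -0.38920 m, τ=-6.02502 0.16279 7.77272 N·m.
t=1.44000 s (step 96): q=0.88323 -3.35773 0.58647 rad, θ̇=0.67787 -2.50499 19.22980 rad/s, eef=0.17026 0.09310 -0.40104 m, τ=-9.49700 -2.16726 -7.77272 N·m.
t=1.48500 s (step 99): q=0.96201 -3.38737 0.57562 rad, θ̇=2.72871 1.06976 -18.56796 rad/s, eef=0.16668 0.05731 -0.41069 m, τ=-5.56901 -0.48991 7.77272 N·m.
t=1.53000 s (step 102): q=1.03244 -3.41677 0.61467 rad, θ̇=0.51044 -2.26512 19.03195 rad/s, eef=0.16035 0.02402 -0.41614 m, τ=-8.99669 -2.84196 -7.77272 N·m.
t=1.57500 s (step 105): q=1.10092 -3.43657 0.59546 rad, θ̇=2.45793 1.26302 -18.72619 rad/s, eef=0.15471 -0.00580 -0.42060 m, τ=-4.93151 -0.97076 7.77272 N·m.
t=1.62000 s (step 108): q=1.16051 -3.45723 0.62566 rad, θ̇=0.28406 -2.06543 18.78526 rad/s, eef=0.14734 -0.03280 -0.42182 m, τ=-8.37989 -3.28759 -7.77272 N·m.
t=1.65000 s (step 110): q=1.19825 -3.46739 0.62528 rad, θ̇=0.20228 -2.00742 18.69573 rad/s, eef=0.14289 -0.04903 -0.42232 m.


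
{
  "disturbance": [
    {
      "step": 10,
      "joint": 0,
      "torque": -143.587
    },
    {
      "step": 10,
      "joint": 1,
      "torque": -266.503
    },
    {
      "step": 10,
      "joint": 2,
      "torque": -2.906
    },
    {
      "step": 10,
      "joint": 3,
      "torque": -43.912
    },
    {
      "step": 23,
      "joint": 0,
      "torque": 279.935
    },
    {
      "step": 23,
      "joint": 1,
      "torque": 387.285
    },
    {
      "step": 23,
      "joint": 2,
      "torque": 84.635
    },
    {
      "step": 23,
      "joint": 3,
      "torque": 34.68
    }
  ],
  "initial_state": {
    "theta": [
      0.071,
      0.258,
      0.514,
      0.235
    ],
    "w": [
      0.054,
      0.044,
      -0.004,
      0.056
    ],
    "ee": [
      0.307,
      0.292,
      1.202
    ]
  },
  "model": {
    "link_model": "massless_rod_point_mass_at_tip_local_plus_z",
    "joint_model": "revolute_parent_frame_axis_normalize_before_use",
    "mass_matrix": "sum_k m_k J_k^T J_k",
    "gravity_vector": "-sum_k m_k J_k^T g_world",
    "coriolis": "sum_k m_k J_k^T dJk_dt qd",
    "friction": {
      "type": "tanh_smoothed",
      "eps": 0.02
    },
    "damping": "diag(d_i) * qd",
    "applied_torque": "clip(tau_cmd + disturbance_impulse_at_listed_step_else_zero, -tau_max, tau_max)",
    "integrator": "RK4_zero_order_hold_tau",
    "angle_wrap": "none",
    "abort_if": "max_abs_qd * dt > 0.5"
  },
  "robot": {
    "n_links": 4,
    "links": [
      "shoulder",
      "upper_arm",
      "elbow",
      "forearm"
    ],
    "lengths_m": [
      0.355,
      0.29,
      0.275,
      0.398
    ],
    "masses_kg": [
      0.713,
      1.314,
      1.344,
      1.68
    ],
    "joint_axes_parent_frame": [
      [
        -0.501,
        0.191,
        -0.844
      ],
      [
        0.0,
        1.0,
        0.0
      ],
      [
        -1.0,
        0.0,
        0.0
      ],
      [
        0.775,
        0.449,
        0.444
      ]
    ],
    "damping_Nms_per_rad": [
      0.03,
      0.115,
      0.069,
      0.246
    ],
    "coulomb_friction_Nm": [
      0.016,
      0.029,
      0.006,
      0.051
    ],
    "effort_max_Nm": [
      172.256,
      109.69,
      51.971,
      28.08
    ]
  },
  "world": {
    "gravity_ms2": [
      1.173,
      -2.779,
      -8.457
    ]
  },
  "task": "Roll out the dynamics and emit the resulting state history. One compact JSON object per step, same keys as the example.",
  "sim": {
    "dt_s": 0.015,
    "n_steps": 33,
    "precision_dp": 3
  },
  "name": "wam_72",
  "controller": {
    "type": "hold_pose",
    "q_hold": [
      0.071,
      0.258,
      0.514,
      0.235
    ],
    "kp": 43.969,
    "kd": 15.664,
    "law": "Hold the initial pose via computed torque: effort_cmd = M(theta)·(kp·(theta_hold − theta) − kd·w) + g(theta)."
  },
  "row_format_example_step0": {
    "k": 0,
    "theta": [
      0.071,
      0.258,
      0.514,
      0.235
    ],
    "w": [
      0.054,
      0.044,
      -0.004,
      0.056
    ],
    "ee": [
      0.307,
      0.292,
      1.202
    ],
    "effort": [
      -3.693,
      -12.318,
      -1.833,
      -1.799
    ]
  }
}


{"k":1,"theta":[0.072,0.259,0.514,0.236],"w":[0.043,0.036,-0.012,0.022],"ee":[0.308,0.291,1.202],"effort":[-3.405,-11.86,-1.81,-1.71]}
{"k":2,"theta":[0.072,0.259,0.514,0.236],"w":[0.033,0.028,-0.013,0.007],"ee":[0.309,0.291,1.202],"effort":[-3.171,-11.489,-1.792,-1.643]}
{"k":3,"theta":[0.073,0.259,0.514,0.236],"w":[0.024,0.021,-0.011,0.002],"ee":[0.31,0.291,1.202],"effort":[-2.98,-11.187,-1.777,-1.593]}
{"k":4,"theta":[0.073,0.26,0.513,0.236],"w":[0.017,0.015,-0.008,0.001],"ee":[0.31,0.291,1.202],"effort":[-2.826,-10.943,-1.765,-1.554]}
{"k":5,"theta":[0.073,0.26,0.513,0.236],"w":[0.012,0.01,-0.005,0.001],"ee":[0.31,0.291,1.202],"effort":[-2.701,-10.745,-1.754,-1.523]}
{"k":6,"theta":[0.073,0.26,0.513,0.236],"w":[0.007,0.007,-0.003,0.0],"ee":[0.31,0.291,1.201],"effort":[-2.6,-10.586,-1.746,-1.498]}
{"k":7,"theta":[0.073,0.26,0.513,0.236],"w":[0.004,0.004,-0.002,0.0],"ee":[0.311,0.291,1.201],"effort":[-2.518,-10.457,-1.739,-1.478]}
{"k":8,"theta":[0.074,0.26,0.513,0.236],"w":[0.001,0.001,-0.001,-0.0],"ee":[0.311,0.291,1.201],"effort":[-2.452,-10.353,-1.733,-1.462]}
{"k":9,"theta":[0.074,0.26,0.513,0.236],"w":[-0.001,-0.0,0.0,-0.0],"ee":[0.311,0.291,1.201],"effort":[-2.399,-10.27,-1.728,-1.449]}
{"k":10,"theta":[0.074,0.26,0.513,0.236],"w":[-0.002,-0.002,0.001,-0.001],"ee":[0.311,0.291,1.201],"effort":[-145.944,-109.69,-4.63,-28.08]}
{"k":11,"theta":[0.02,0.285,0.539,0.224],"w":[-7.075,3.309,3.447,-1.415],"ee":[0.302,0.292,1.198],"effort":[32.389,14.499,-1.786,5.249]}
{"k":12,"theta":[-0.073,0.329,0.585,0.211],"w":[-5.437,2.569,2.653,-0.437],"ee":[0.287,0.291,1.19],"effort":[26.076,11.461,-3.924,4.776]}
{"k":13,"theta":[-0.145,0.363,0.62,0.208],"w":[-4.082,1.943,1.977,0.011],"ee":[0.275,0.289,1.184],"effort":[20.952,8.432,-4.969,4.161]}
{"k":14,"theta":[-0.198,0.388,0.645,0.209],"w":[-2.979,1.428,1.415,0.155],"ee":[0.265,0.288,1.179],"effort":[16.783,5.633,-5.265,3.482]}
{"k":15,"theta":[-0.236,0.406,0.663,0.212],"w":[-2.093,1.01,0.969,0.177],"ee":[0.258,0.287,1.176],"effort":[13.376,3.149,-5.097,2.779]}
{"k":16,"theta":[-0.262,0.419,0.675,0.214],"w":[-1.389,0.674,0.622,0.15],"ee":[0.253,0.286,1.173],"effort":[10.581,0.988,-4.674,2.095]}
{"k":17,"theta":[-0.278,0.427,0.682,0.216],"w":[-0.834,0.408,0.352,0.109],"ee":[0.25,0.285,1.172],"effort":[8.283,-0.873,-4.137,1.458]}
{"k":18,"theta":[-0.288,0.432,0.686,0.218],"w":[-0.399,0.199,0.145,0.071],"ee":[0.249,0.284,1.171],"effort":[6.39,-2.464,-3.576,0.884]}
{"k":19,"theta":[-0.291,0.433,0.687,0.218],"w":[-0.062,0.037,-0.014,0.041],"ee":[0.248,0.284,1.171],"effort":[4.83,-3.822,-3.042,0.38]}
{"k":20,"theta":[-0.29,0.433,0.686,0.219],"w":[0.191,-0.083,-0.133,0.022],"ee":[0.249,0.283,1.171],"effort":[3.553,-4.985,-2.567,-0.054]}
{"k":21,"theta":[-0.286,0.431,0.683,0.219],"w":[0.381,-0.173,-0.219,0.014],"ee":[0.25,0.283,1.172],"effort":[2.505,-5.972,-2.16,-0.424]}
{"k":22,"theta":[-0.279,0.428,0.679,0.219],"w":[0.522,-0.24,-0.283,0.012],"ee":[0.252,0.283,1.173],"effort":[1.647,-6.802,-1.822,-0.732]}
{"k":23,"theta":[-0.271,0.424,0.675,0.22],"w":[0.625,-0.288,-0.328,0.013],"ee":[0.255,0.283,1.174],"effort":[172.256,109.69,51.971,28.08]}
{"k":24,"theta":[-0.214,0.385,0.686,0.286],"w":[6.887,-4.854,1.644,8.673],"ee":[0.268,0.287,1.173],"effort":[-40.911,-35.408,-15.133,-7.789]}
{"k":25,"theta":[-0.122,0.321,0.703,0.396],"w":[5.36,-3.704,0.753,6.122],"ee":[0.287,0.295,1.17],"effort":[-33.634,-28.225,-14.419,-5.809]}
{"k":26,"theta":[-0.051,0.273,0.71,0.474],"w":[4.141,-2.781,0.225,4.285],"ee":[0.3,0.299,1.168],"effort":[-27.788,-23.203,-13.067,-4.592]}
{"k":27,"theta":[0.004,0.236,0.711,0.528],"w":[3.187,-2.065,-0.092,2.934],"ee":[0.309,0.303,1.166],"effort":[-23.067,-19.658,-11.578,-3.816]}
{"k":28,"theta":[0.046,0.21,0.708,0.564],"w":[2.443,-1.515,-0.281,1.931],"ee":[0.316,0.305,1.165],"effort":[-19.237,-17.119,-10.165,-3.304]}
{"k":29,"theta":[0.078,0.19,0.703,0.587],"w":[1.861,-1.093,-0.391,1.184],"ee":[0.32,0.306,1.165],"effort":[-16.118,-15.271,-8.901,-2.959]}
{"k":30,"theta":[0.103,0.176,0.697,0.601],"w":[1.405,-0.769,-0.45,0.627],"ee":[0.323,0.307,1.165],"effort":[-13.569,-13.901,-7.803,-2.722]}
{"k":31,"theta":[0.121,0.167,0.69,0.607],"w":[1.045,-0.521,-0.479,0.214],"ee":[0.325,0.308,1.166],"effort":[-11.482,-12.869,-6.862,-2.558]}
{"k":32,"theta":[0.135,0.16,0.682,0.608],"w":[0.762,-0.332,-0.486,-0.086],"ee":[0.327,0.309,1.167],"effort":[-9.769,-12.081,-6.063,-2.447]}
{"k":33,"theta":[0.144,0.156,0.675,0.605],"w":[0.538,-0.193,-0.473,-0.282],"ee":[0.328,0.309,1.168]}


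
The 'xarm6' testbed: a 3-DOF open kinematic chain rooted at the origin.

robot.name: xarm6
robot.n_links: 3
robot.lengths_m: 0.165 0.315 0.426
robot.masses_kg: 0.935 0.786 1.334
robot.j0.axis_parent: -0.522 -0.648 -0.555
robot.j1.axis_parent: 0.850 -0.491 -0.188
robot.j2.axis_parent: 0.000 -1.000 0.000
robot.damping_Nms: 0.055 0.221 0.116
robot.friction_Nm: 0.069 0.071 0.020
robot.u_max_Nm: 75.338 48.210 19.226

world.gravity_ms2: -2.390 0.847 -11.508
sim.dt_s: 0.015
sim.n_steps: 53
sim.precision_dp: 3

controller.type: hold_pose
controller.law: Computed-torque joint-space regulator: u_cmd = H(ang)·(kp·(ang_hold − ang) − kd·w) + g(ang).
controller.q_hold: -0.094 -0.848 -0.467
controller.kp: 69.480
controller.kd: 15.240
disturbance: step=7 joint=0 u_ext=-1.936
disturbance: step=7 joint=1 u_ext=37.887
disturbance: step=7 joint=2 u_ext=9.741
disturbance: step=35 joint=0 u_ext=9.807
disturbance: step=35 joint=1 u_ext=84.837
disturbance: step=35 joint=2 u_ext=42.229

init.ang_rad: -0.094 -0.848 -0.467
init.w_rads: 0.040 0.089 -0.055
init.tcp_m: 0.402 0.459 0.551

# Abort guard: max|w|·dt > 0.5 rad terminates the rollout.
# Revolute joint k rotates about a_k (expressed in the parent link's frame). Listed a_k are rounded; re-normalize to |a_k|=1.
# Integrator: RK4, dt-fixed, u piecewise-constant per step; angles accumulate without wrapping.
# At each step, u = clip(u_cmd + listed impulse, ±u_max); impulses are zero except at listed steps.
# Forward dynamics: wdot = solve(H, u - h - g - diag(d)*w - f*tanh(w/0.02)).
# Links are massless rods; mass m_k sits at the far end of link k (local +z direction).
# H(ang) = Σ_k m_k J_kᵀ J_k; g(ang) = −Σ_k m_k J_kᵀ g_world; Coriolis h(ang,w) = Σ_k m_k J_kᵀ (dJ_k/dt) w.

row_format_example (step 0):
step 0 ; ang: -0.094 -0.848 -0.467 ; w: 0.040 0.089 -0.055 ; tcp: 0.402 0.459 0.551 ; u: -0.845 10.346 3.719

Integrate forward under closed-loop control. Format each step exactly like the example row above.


step 1 ; ang: -0.094 -0.847 -0.468 ; w: 0.006 0.063 -0.031 ; tcp: 0.402 0.458 0.551 ; u: -0.840 10.500 3.730
step 2 ; ang: -0.094 -0.846 -0.468 ; w: -0.002 0.044 -0.018 ; tcp: 0.402 0.458 0.552 ; u: -0.847 10.631 3.741
step 3 ; ang: -0.094 -0.846 -0.468 ; w: -0.004 0.030 -0.010 ; tcp: 0.402 0.458 0.552 ; u: -0.857 10.742 3.752
step 4 ; ang: -0.094 -0.845 -0.468 ; w: -0.003 0.019 -0.004 ; tcp: 0.402 0.458 0.552 ; u: -0.866 10.835 3.763
step 5 ; ang: -0.094 -0.845 -0.468 ; w: -0.002 0.010 -0.001 ; tcp: 0.402 0.457 0.552 ; u: -0.873 10.910 3.773
step 6 ; ang: -0.094 -0.845 -0.468 ; w: -0.001 0.004 0.001 ; tcp: 0.402 0.457 0.552 ; u: -0.879 10.969 3.782
step 7 ; ang: -0.094 -0.845 -0.468 ; w: -0.000 -0.000 0.002 ; tcp: 0.402 0.457 0.552 ; u: -2.819 48.210 13.531
step 8 ; ang: -0.094 -0.839 -0.468 ; w: -0.031 0.712 0.031 ; tcp: 0.402 0.455 0.555 ; u: -0.433 2.240 1.489
step 9 ; ang: -0.094 -0.830 -0.468 ; w: -0.017 0.537 0.028 ; tcp: 0.401 0.451 0.561 ; u: -0.516 3.719 1.874
step 10 ; ang: -0.095 -0.823 -0.467 ; w: -0.008 0.392 0.024 ; tcp: 0.401 0.448 0.565 ; u: -0.583 4.985 2.208
step 11 ; ang: -0.095 -0.818 -0.467 ; w: -0.005 0.274 0.020 ; tcp: 0.400 0.446 0.568 ; u: -0.638 6.066 2.496
step 12 ; ang: -0.095 -0.815 -0.467 ; w: -0.003 0.178 0.017 ; tcp: 0.400 0.444 0.570 ; u: -0.684 6.987 2.742
step 13 ; ang: -0.095 -0.813 -0.466 ; w: -0.002 0.100 0.014 ; tcp: 0.400 0.443 0.571 ; u: -0.722 7.769 2.951
step 14 ; ang: -0.095 -0.812 -0.466 ; w: -0.001 0.039 0.011 ; tcp: 0.400 0.443 0.572 ; u: -0.755 8.432 3.128
step 15 ; ang: -0.095 -0.811 -0.466 ; w: 0.000 -0.009 0.008 ; tcp: 0.400 0.443 0.572 ; u: -0.782 8.983 3.276
step 16 ; ang: -0.095 -0.812 -0.466 ; w: 0.003 -0.043 0.002 ; tcp: 0.400 0.443 0.572 ; u: -0.803 9.424 3.399
step 17 ; ang: -0.095 -0.813 -0.466 ; w: 0.004 -0.069 -0.001 ; tcp: 0.400 0.443 0.571 ; u: -0.820 9.790 3.500
step 18 ; ang: -0.095 -0.814 -0.466 ; w: 0.004 -0.088 -0.003 ; tcp: 0.400 0.444 0.570 ; u: -0.833 10.095 3.584
step 19 ; ang: -0.095 -0.815 -0.466 ; w: 0.003 -0.102 -0.005 ; tcp: 0.400 0.444 0.570 ; u: -0.845 10.348 3.652
step 20 ; ang: -0.095 -0.817 -0.466 ; w: 0.003 -0.110 -0.006 ; tcp: 0.400 0.445 0.569 ; u: -0.855 10.556 3.707
step 21 ; ang: -0.095 -0.819 -0.466 ; w: 0.003 -0.116 -0.007 ; tcp: 0.400 0.446 0.568 ; u: -0.863 10.727 3.752
step 22 ; ang: -0.095 -0.820 -0.466 ; w: 0.003 -0.118 -0.007 ; tcp: 0.400 0.447 0.567 ; u: -0.870 10.865 3.787
step 23 ; ang: -0.094 -0.822 -0.466 ; w: 0.003 -0.118 -0.007 ; tcp: 0.400 0.447 0.566 ; u: -0.875 10.977 3.815
step 24 ; ang: -0.094 -0.824 -0.467 ; w: 0.003 -0.116 -0.007 ; tcp: 0.401 0.448 0.565 ; u: -0.880 11.066 3.837
step 25 ; ang: -0.094 -0.825 -0.467 ; w: 0.003 -0.113 -0.007 ; tcp: 0.401 0.449 0.564 ; u: -0.884 11.135 3.853
step 26 ; ang: -0.094 -0.827 -0.467 ; w: 0.003 -0.108 -0.007 ; tcp: 0.401 0.450 0.563 ; u: -0.887 11.189 3.865
step 27 ; ang: -0.094 -0.829 -0.467 ; w: 0.003 -0.103 -0.007 ; tcp: 0.401 0.450 0.562 ; u: -0.889 11.230 3.874
step 28 ; ang: -0.094 -0.830 -0.467 ; w: 0.003 -0.098 -0.007 ; tcp: 0.401 0.451 0.561 ; u: -0.891 11.260 3.880
step 29 ; ang: -0.094 -0.832 -0.467 ; w: 0.003 -0.092 -0.006 ; tcp: 0.401 0.452 0.560 ; u: -0.893 11.280 3.884
step 30 ; ang: -0.094 -0.833 -0.467 ; w: 0.003 -0.086 -0.006 ; tcp: 0.401 0.452 0.559 ; u: -0.894 11.294 3.885
step 31 ; ang: -0.094 -0.834 -0.467 ; w: 0.003 -0.080 -0.006 ; tcp: 0.401 0.453 0.558 ; u: -0.894 11.302 3.886
step 32 ; ang: -0.094 -0.835 -0.467 ; w: 0.003 -0.074 -0.005 ; tcp: 0.401 0.453 0.558 ; u: -0.895 11.305 3.885
step 33 ; ang: -0.094 -0.836 -0.467 ; w: 0.002 -0.068 -0.005 ; tcp: 0.401 0.454 0.557 ; u: -0.895 11.304 3.883
step 34 ; ang: -0.094 -0.837 -0.468 ; w: 0.002 -0.063 -0.005 ; tcp: 0.402 0.454 0.557 ; u: -0.896 11.301 3.881
step 35 ; ang: -0.094 -0.838 -0.468 ; w: 0.002 -0.057 -0.005 ; tcp: 0.402 0.455 0.556 ; u: 8.911 48.210 19.226
step 36 ; ang: -0.070 -0.831 -0.473 ; w: 3.089 0.995 -0.679 ; tcp: 0.400 0.453 0.559 ; u: -3.260 2.493 0.181
step 37 ; ang: -0.031 -0.818 -0.482 ; w: 2.239 0.753 -0.549 ; tcp: 0.397 0.449 0.565 ; u: -2.970 3.780 0.698
step 38 ; ang: -0.002 -0.808 -0.489 ; w: 1.577 0.546 -0.410 ; tcp: 0.395 0.446 0.569 ; u: -2.717 4.942 1.113
step 39 ; ang: 0.018 -0.802 -0.494 ; w: 1.059 0.373 -0.281 ; tcp: 0.393 0.444 0.572 ; u: -2.490 5.973 1.463
step 40 ; ang: 0.030 -0.797 -0.498 ; w: 0.655 0.231 -0.172 ; tcp: 0.392 0.443 0.574 ; u: -2.285 6.875 1.768
step 41 ; ang: 0.038 -0.794 -0.500 ; w: 0.340 0.118 -0.083 ; tcp: 0.391 0.442 0.575 ; u: -2.098 7.657 2.041
step 42 ; ang: 0.041 -0.793 -0.500 ; w: 0.095 0.029 -0.014 ; tcp: 0.390 0.442 0.575 ; u: -1.928 8.329 2.288
step 43 ; ang: 0.041 -0.793 -0.500 ; w: -0.070 -0.035 0.024 ; tcp: 0.390 0.442 0.575 ; u: -1.787 8.883 2.516
step 44 ; ang: 0.039 -0.794 -0.500 ; w: -0.167 -0.077 0.038 ; tcp: 0.391 0.442 0.575 ; u: -1.681 9.337 2.721
step 45 ; ang: 0.036 -0.796 -0.499 ; w: -0.239 -0.108 0.046 ; tcp: 0.391 0.442 0.574 ; u: -1.586 9.717 2.901
step 46 ; ang: 0.032 -0.797 -0.498 ; w: -0.290 -0.131 0.051 ; tcp: 0.392 0.443 0.573 ; u: -1.503 10.034 3.057
step 47 ; ang: 0.028 -0.800 -0.498 ; w: -0.325 -0.145 0.053 ; tcp: 0.392 0.444 0.572 ; u: -1.429 10.296 3.192
step 48 ; ang: 0.023 -0.802 -0.497 ; w: -0.347 -0.154 0.053 ; tcp: 0.393 0.444 0.571 ; u: -1.365 10.512 3.308
step 49 ; ang: 0.017 -0.804 -0.496 ; w: -0.359 -0.159 0.052 ; tcp: 0.394 0.445 0.570 ; u: -1.309 10.688 3.406
step 50 ; ang: 0.012 -0.806 -0.495 ; w: -0.362 -0.160 0.051 ; tcp: 0.394 0.445 0.568 ; u: -1.261 10.831 3.489
step 51 ; ang: 0.007 -0.809 -0.495 ; w: -0.358 -0.158 0.049 ; tcp: 0.395 0.446 0.567 ; u: -1.220 10.946 3.558
step 52 ; ang: 0.001 -0.811 -0.494 ; w: -0.350 -0.154 0.047 ; tcp: 0.396 0.447 0.566 ; u: -1.185 11.037 3.614
step 53 ; ang: -0.004 -0.814 -0.493 ; w: -0.338 -0.149 0.044 ; tcp: 0.396 0.447 0.565
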